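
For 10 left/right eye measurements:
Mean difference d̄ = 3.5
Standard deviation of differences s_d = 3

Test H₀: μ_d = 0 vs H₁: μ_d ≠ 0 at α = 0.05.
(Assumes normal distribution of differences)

Answer: t = 3.6893, reject H₀

Derivation:
df = n - 1 = 9
SE = s_d/√n = 3/√10 = 0.9487
t = d̄/SE = 3.5/0.9487 = 3.6893
Critical value: t_{0.025,9} = ±2.262
p-value ≈ 0.0050
Decision: reject H₀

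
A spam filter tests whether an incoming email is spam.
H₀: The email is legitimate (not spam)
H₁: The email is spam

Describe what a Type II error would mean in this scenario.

Type I error: rejecting H₀ when it is actually true (false positive).
Type II error: failing to reject H₀ when H₁ is actually true (false negative).

Answer: Letting a spam email through to the inbox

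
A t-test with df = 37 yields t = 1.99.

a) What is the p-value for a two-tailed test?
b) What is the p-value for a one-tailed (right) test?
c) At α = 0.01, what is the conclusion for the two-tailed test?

Answer: a) 0.0540, b) 0.0270, c) fail to reject H₀

Derivation:
Using t-distribution with df = 37:
a) Two-tailed: p = 2×P(T > 1.99) = 0.0540
b) One-tailed: p = P(T > 1.99) = 0.0270
c) 0.0540 ≥ 0.01, fail to reject H₀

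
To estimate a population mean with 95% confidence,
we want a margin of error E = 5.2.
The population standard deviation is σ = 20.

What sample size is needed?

Answer: n = 57

Derivation:
z_0.025 = 1.960
n = (z×σ/E)² = (1.960×20/5.2)²
n = 56.8284
Round up: n = 57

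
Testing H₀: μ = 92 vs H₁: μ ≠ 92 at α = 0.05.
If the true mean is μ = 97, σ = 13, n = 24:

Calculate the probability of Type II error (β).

SE = σ/√n = 13/√24 = 2.6536
Critical values: μ₀ ± z_0.025×SE = 92 ± 1.960×2.6536
Acceptance region: (86.7989, 97.2011)
Under H₁ (μ = 97): z_high = (97.2011 - 97)/2.6536 = 0.0758, z_low = (86.7989 - 97)/2.6536 = -3.8442
β = P(not reject | H₁) = Φ(0.0758) - Φ(-3.8442) ≈ 0.5302

Answer: β ≈ 0.5302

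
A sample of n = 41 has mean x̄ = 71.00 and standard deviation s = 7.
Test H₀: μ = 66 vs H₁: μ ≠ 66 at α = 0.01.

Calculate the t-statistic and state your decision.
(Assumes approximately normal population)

Answer: t = 4.5737, reject H₀

Derivation:
df = n - 1 = 40
SE = s/√n = 7/√41 = 1.0932
t = (x̄ - μ₀)/SE = (71.00 - 66)/1.0932 = 4.5737
Critical value: t_{0.005,40} = ±2.704
p-value < 0.0001
Decision: reject H₀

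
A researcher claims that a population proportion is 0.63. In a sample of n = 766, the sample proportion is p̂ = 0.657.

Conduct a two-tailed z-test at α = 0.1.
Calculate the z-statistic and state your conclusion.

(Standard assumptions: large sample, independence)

Answer: z = 1.5478, fail to reject H₀

Derivation:
H₀: p = 0.63, H₁: p ≠ 0.63
Standard error: SE = √(p₀(1-p₀)/n) = √(0.63×0.37/766) = 0.017444
z-statistic: z = (p̂ - p₀)/SE = (0.657 - 0.63)/0.017444 = 1.5478
Critical value: z_0.05 = ±1.645
p-value = 0.1217
Decision: fail to reject H₀ at α = 0.1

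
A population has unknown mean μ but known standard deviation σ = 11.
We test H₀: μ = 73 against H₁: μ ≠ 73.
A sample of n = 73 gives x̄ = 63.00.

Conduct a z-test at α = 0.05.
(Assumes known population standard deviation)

Standard error: SE = σ/√n = 11/√73 = 1.2875
z-statistic: z = (x̄ - μ₀)/SE = (63.00 - 73)/1.2875 = -7.7670
Critical value: ±1.960
p-value < 0.0001
Decision: reject H₀

Answer: z = -7.7670, reject H₀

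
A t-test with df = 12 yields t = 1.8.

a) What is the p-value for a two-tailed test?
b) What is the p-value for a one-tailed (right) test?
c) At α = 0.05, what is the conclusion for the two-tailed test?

Answer: a) 0.0970, b) 0.0485, c) fail to reject H₀

Derivation:
Using t-distribution with df = 12:
a) Two-tailed: p = 2×P(T > 1.8) = 0.0970
b) One-tailed: p = P(T > 1.8) = 0.0485
c) 0.0970 ≥ 0.05, fail to reject H₀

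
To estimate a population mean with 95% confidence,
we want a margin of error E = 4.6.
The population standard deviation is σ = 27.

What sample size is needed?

z_0.025 = 1.960
n = (z×σ/E)² = (1.960×27/4.6)²
n = 132.3500
Round up: n = 133

Answer: n = 133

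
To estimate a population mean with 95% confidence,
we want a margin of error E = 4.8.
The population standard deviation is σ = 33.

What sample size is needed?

z_0.025 = 1.960
n = (z×σ/E)² = (1.960×33/4.8)²
n = 181.5756
Round up: n = 182

Answer: n = 182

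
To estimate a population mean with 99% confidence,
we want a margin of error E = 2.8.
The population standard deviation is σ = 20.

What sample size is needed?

Answer: n = 339

Derivation:
z_0.005 = 2.576
n = (z×σ/E)² = (2.576×20/2.8)²
n = 338.5600
Round up: n = 339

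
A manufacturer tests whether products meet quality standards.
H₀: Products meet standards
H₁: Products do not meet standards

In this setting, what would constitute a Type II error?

A Type I error (probability α) occurs when we reject a true H₀.
A Type II error (probability β) occurs when we fail to reject a false H₀.

Answer: Accepting products as meeting standards when they don't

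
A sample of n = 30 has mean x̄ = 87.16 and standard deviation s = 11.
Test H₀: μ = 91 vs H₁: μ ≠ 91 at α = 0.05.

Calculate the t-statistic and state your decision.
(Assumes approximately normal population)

df = n - 1 = 29
SE = s/√n = 11/√30 = 2.0083
t = (x̄ - μ₀)/SE = (87.16 - 91)/2.0083 = -1.9121
Critical value: t_{0.025,29} = ±2.045
p-value ≈ 0.0658
Decision: fail to reject H₀

Answer: t = -1.9121, fail to reject H₀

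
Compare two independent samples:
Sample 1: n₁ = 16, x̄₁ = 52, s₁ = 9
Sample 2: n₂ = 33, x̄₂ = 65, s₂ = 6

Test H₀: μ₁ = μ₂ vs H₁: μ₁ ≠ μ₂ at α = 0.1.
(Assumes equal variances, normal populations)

Answer: t = -6.0132, reject H₀

Derivation:
Pooled variance: s²_p = [15×9² + 32×6²]/(47) = 50.3617
s_p = 7.0966
SE = s_p×√(1/n₁ + 1/n₂) = 7.0966×√(1/16 + 1/33) = 2.1619
t = (x̄₁ - x̄₂)/SE = (52 - 65)/2.1619 = -6.0132
df = 47, t-critical = ±1.678
Decision: reject H₀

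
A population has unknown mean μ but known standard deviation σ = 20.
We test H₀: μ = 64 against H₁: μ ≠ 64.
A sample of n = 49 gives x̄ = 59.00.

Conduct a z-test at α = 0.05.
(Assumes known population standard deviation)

Answer: z = -1.7500, fail to reject H₀

Derivation:
Standard error: SE = σ/√n = 20/√49 = 2.8571
z-statistic: z = (x̄ - μ₀)/SE = (59.00 - 64)/2.8571 = -1.7500
Critical value: ±1.960
p-value = 0.0801
Decision: fail to reject H₀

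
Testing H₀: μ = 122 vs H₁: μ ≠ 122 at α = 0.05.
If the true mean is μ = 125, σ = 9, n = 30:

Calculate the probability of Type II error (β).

Answer: β ≈ 0.5533

Derivation:
SE = σ/√n = 9/√30 = 1.6432
Critical values: μ₀ ± z_0.025×SE = 122 ± 1.960×1.6432
Acceptance region: (118.7793, 125.2207)
Under H₁ (μ = 125): z_high = (125.2207 - 125)/1.6432 = 0.1343, z_low = (118.7793 - 125)/1.6432 = -3.7857
β = P(not reject | H₁) = Φ(0.1343) - Φ(-3.7857) ≈ 0.5533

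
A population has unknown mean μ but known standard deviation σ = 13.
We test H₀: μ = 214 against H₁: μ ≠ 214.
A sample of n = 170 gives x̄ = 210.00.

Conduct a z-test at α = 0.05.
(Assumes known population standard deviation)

Answer: z = -4.0116, reject H₀

Derivation:
Standard error: SE = σ/√n = 13/√170 = 0.9971
z-statistic: z = (x̄ - μ₀)/SE = (210.00 - 214)/0.9971 = -4.0116
Critical value: ±1.960
p-value = 0.0001
Decision: reject H₀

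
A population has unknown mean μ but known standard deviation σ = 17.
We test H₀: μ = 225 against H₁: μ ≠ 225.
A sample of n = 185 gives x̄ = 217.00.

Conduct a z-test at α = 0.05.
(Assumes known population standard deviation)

Answer: z = -6.4005, reject H₀

Derivation:
Standard error: SE = σ/√n = 17/√185 = 1.2499
z-statistic: z = (x̄ - μ₀)/SE = (217.00 - 225)/1.2499 = -6.4005
Critical value: ±1.960
p-value < 0.0001
Decision: reject H₀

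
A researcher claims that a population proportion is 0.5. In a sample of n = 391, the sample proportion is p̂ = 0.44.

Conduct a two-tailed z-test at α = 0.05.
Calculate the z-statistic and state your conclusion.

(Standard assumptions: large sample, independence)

H₀: p = 0.5, H₁: p ≠ 0.5
Standard error: SE = √(p₀(1-p₀)/n) = √(0.5×0.5/391) = 0.025286
z-statistic: z = (p̂ - p₀)/SE = (0.44 - 0.5)/0.025286 = -2.3729
Critical value: z_0.025 = ±1.960
p-value = 0.0176
Decision: reject H₀ at α = 0.05

Answer: z = -2.3729, reject H₀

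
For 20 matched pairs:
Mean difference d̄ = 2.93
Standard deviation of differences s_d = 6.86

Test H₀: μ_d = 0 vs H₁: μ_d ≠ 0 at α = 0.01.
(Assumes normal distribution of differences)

Answer: t = 1.9102, fail to reject H₀

Derivation:
df = n - 1 = 19
SE = s_d/√n = 6.86/√20 = 1.5339
t = d̄/SE = 2.93/1.5339 = 1.9102
Critical value: t_{0.005,19} = ±2.861
p-value ≈ 0.0713
Decision: fail to reject H₀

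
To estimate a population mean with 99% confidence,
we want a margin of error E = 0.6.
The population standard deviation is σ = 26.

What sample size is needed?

z_0.005 = 2.576
n = (z×σ/E)² = (2.576×26/0.6)²
n = 12460.5127
Round up: n = 12461

Answer: n = 12461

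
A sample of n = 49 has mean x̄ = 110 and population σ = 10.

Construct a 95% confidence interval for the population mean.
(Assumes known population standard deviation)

Answer: (107.1999, 112.8001)

Derivation:
Confidence level: 95%, α = 0.05
z_0.025 = 1.960
SE = σ/√n = 10/√49 = 1.4286
Margin of error = 1.960 × 1.4286 = 2.8001
CI: x̄ ± margin = 110 ± 2.8001
CI: (107.1999, 112.8001)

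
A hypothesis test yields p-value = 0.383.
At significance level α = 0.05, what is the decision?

Answer: fail to reject H₀

Derivation:
Compare p-value to α:
0.383 ≥ 0.05
Decision: fail to reject H₀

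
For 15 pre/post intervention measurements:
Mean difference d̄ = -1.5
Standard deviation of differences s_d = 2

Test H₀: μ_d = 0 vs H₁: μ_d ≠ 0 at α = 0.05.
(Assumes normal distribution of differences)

df = n - 1 = 14
SE = s_d/√n = 2/√15 = 0.5164
t = d̄/SE = -1.5/0.5164 = -2.9047
Critical value: t_{0.025,14} = ±2.145
p-value ≈ 0.0115
Decision: reject H₀

Answer: t = -2.9047, reject H₀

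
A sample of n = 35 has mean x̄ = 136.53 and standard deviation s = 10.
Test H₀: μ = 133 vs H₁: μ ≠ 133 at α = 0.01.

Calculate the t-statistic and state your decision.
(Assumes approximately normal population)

Answer: t = 2.0884, fail to reject H₀

Derivation:
df = n - 1 = 34
SE = s/√n = 10/√35 = 1.6903
t = (x̄ - μ₀)/SE = (136.53 - 133)/1.6903 = 2.0884
Critical value: t_{0.005,34} = ±2.728
p-value ≈ 0.0443
Decision: fail to reject H₀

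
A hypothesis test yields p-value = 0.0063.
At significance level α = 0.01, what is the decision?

Compare p-value to α:
0.0063 < 0.01
Decision: reject H₀

Answer: reject H₀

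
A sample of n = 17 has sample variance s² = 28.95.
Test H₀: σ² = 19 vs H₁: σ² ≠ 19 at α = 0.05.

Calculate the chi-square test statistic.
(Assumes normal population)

df = n - 1 = 16
χ² = (n-1)s²/σ₀² = 16×28.95/19 = 24.3789
Critical values: χ²_{0.975,16} = 6.908, χ²_{0.025,16} = 28.845
Rejection region: χ² < 6.908 or χ² > 28.845
Decision: fail to reject H₀

Answer: χ² = 24.3789, fail to reject H₀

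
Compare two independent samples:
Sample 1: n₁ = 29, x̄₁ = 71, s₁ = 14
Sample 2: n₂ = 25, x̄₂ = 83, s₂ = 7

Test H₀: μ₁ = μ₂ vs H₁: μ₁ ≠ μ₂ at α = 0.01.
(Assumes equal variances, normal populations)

Answer: t = -3.8841, reject H₀

Derivation:
Pooled variance: s²_p = [28×14² + 24×7²]/(52) = 128.1538
s_p = 11.3205
SE = s_p×√(1/n₁ + 1/n₂) = 11.3205×√(1/29 + 1/25) = 3.0895
t = (x̄₁ - x̄₂)/SE = (71 - 83)/3.0895 = -3.8841
df = 52, t-critical = ±2.674
Decision: reject H₀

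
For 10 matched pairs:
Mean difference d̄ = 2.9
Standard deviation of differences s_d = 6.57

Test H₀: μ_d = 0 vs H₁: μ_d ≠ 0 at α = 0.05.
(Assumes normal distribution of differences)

Answer: t = 1.3958, fail to reject H₀

Derivation:
df = n - 1 = 9
SE = s_d/√n = 6.57/√10 = 2.0776
t = d̄/SE = 2.9/2.0776 = 1.3958
Critical value: t_{0.025,9} = ±2.262
p-value ≈ 0.1962
Decision: fail to reject H₀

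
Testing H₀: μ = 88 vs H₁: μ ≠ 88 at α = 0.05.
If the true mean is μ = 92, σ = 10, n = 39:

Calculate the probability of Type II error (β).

Answer: β ≈ 0.2953

Derivation:
SE = σ/√n = 10/√39 = 1.6013
Critical values: μ₀ ± z_0.025×SE = 88 ± 1.960×1.6013
Acceptance region: (84.8615, 91.1385)
Under H₁ (μ = 92): z_high = (91.1385 - 92)/1.6013 = -0.5380, z_low = (84.8615 - 92)/1.6013 = -4.4579
β = P(not reject | H₁) = Φ(-0.5380) - Φ(-4.4579) ≈ 0.2953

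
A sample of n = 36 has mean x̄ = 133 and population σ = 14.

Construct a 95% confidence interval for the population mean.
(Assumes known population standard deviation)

Answer: (128.4267, 137.5733)

Derivation:
Confidence level: 95%, α = 0.05
z_0.025 = 1.960
SE = σ/√n = 14/√36 = 2.3333
Margin of error = 1.960 × 2.3333 = 4.5733
CI: x̄ ± margin = 133 ± 4.5733
CI: (128.4267, 137.5733)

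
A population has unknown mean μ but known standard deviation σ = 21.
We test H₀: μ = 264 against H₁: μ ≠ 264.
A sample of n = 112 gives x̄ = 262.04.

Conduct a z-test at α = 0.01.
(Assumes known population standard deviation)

Standard error: SE = σ/√n = 21/√112 = 1.9843
z-statistic: z = (x̄ - μ₀)/SE = (262.04 - 264)/1.9843 = -0.9878
Critical value: ±2.576
p-value = 0.3233
Decision: fail to reject H₀

Answer: z = -0.9878, fail to reject H₀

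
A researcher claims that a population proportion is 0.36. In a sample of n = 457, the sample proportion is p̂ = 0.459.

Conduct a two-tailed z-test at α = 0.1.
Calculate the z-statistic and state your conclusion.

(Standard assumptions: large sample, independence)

Answer: z = 4.4092, reject H₀

Derivation:
H₀: p = 0.36, H₁: p ≠ 0.36
Standard error: SE = √(p₀(1-p₀)/n) = √(0.36×0.64/457) = 0.022453
z-statistic: z = (p̂ - p₀)/SE = (0.459 - 0.36)/0.022453 = 4.4092
Critical value: z_0.05 = ±1.645
p-value < 0.0001
Decision: reject H₀ at α = 0.1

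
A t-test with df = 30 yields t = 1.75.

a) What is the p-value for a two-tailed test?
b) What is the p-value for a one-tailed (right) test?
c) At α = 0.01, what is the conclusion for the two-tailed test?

Using t-distribution with df = 30:
a) Two-tailed: p = 2×P(T > 1.75) = 0.0903
b) One-tailed: p = P(T > 1.75) = 0.0452
c) 0.0903 ≥ 0.01, fail to reject H₀

Answer: a) 0.0903, b) 0.0452, c) fail to reject H₀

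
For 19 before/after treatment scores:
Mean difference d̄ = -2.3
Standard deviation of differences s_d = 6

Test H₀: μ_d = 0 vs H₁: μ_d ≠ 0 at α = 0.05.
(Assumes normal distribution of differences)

Answer: t = -1.6709, fail to reject H₀

Derivation:
df = n - 1 = 18
SE = s_d/√n = 6/√19 = 1.3765
t = d̄/SE = -2.3/1.3765 = -1.6709
Critical value: t_{0.025,18} = ±2.101
p-value ≈ 0.1120
Decision: fail to reject H₀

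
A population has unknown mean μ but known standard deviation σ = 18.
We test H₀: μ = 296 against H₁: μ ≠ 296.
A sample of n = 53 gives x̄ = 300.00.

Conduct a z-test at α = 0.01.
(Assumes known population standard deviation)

Standard error: SE = σ/√n = 18/√53 = 2.4725
z-statistic: z = (x̄ - μ₀)/SE = (300.00 - 296)/2.4725 = 1.6178
Critical value: ±2.576
p-value = 0.1057
Decision: fail to reject H₀

Answer: z = 1.6178, fail to reject H₀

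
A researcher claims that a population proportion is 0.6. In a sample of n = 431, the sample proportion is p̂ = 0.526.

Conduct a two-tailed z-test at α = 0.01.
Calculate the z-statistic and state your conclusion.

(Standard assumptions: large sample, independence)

Answer: z = -3.1359, reject H₀

Derivation:
H₀: p = 0.6, H₁: p ≠ 0.6
Standard error: SE = √(p₀(1-p₀)/n) = √(0.6×0.4/431) = 0.023598
z-statistic: z = (p̂ - p₀)/SE = (0.526 - 0.6)/0.023598 = -3.1359
Critical value: z_0.005 = ±2.576
p-value = 0.0017
Decision: reject H₀ at α = 0.01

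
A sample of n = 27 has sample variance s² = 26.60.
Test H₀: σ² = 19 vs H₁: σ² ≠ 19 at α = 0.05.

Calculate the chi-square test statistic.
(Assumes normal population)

df = n - 1 = 26
χ² = (n-1)s²/σ₀² = 26×26.60/19 = 36.4000
Critical values: χ²_{0.975,26} = 13.844, χ²_{0.025,26} = 41.923
Rejection region: χ² < 13.844 or χ² > 41.923
Decision: fail to reject H₀

Answer: χ² = 36.4000, fail to reject H₀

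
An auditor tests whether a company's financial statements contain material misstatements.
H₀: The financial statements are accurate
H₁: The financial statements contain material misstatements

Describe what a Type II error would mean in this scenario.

Type I error (α): Rejecting H₀ when H₀ is true
Type II error (β): Failing to reject H₀ when H₁ is true

Answer: Failing to detect material misstatements that are actually present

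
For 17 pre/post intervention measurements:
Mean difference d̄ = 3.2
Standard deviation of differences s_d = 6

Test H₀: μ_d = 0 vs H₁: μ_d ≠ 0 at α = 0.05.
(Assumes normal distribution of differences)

Answer: t = 2.1990, reject H₀

Derivation:
df = n - 1 = 16
SE = s_d/√n = 6/√17 = 1.4552
t = d̄/SE = 3.2/1.4552 = 2.1990
Critical value: t_{0.025,16} = ±2.120
p-value ≈ 0.0429
Decision: reject H₀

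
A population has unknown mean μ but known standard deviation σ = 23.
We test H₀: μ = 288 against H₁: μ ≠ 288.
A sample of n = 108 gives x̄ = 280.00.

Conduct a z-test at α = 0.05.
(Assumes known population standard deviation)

Standard error: SE = σ/√n = 23/√108 = 2.2132
z-statistic: z = (x̄ - μ₀)/SE = (280.00 - 288)/2.2132 = -3.6147
Critical value: ±1.960
p-value = 0.0003
Decision: reject H₀

Answer: z = -3.6147, reject H₀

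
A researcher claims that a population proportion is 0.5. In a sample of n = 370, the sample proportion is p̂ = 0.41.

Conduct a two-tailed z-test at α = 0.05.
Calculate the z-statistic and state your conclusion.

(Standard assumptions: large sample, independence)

Answer: z = -3.4623, reject H₀

Derivation:
H₀: p = 0.5, H₁: p ≠ 0.5
Standard error: SE = √(p₀(1-p₀)/n) = √(0.5×0.5/370) = 0.025994
z-statistic: z = (p̂ - p₀)/SE = (0.41 - 0.5)/0.025994 = -3.4623
Critical value: z_0.025 = ±1.960
p-value = 0.0005
Decision: reject H₀ at α = 0.05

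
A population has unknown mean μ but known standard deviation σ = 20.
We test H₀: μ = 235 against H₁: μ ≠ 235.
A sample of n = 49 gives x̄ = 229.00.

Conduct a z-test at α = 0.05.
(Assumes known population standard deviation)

Standard error: SE = σ/√n = 20/√49 = 2.8571
z-statistic: z = (x̄ - μ₀)/SE = (229.00 - 235)/2.8571 = -2.1000
Critical value: ±1.960
p-value = 0.0357
Decision: reject H₀

Answer: z = -2.1000, reject H₀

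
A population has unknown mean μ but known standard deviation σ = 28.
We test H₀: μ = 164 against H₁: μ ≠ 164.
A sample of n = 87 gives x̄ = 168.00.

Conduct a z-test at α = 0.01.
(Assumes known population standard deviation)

Answer: z = 1.3325, fail to reject H₀

Derivation:
Standard error: SE = σ/√n = 28/√87 = 3.0019
z-statistic: z = (x̄ - μ₀)/SE = (168.00 - 164)/3.0019 = 1.3325
Critical value: ±2.576
p-value = 0.1827
Decision: fail to reject H₀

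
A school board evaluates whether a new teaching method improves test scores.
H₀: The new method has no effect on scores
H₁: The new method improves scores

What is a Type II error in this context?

Answer: Failing to adopt an effective teaching method

Derivation:
Type I error (α): Rejecting H₀ when H₀ is true
Type II error (β): Failing to reject H₀ when H₁ is true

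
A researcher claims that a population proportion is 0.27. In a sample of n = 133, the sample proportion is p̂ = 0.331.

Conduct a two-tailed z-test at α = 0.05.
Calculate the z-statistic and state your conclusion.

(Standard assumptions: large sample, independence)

Answer: z = 1.5846, fail to reject H₀

Derivation:
H₀: p = 0.27, H₁: p ≠ 0.27
Standard error: SE = √(p₀(1-p₀)/n) = √(0.27×0.73/133) = 0.038496
z-statistic: z = (p̂ - p₀)/SE = (0.331 - 0.27)/0.038496 = 1.5846
Critical value: z_0.025 = ±1.960
p-value = 0.1131
Decision: fail to reject H₀ at α = 0.05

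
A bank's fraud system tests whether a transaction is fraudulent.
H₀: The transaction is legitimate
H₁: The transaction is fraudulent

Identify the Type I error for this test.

Type I error: rejecting H₀ when it is actually true (false positive).
Type II error: failing to reject H₀ when H₁ is actually true (false negative).

Answer: Blocking a legitimate transaction as fraud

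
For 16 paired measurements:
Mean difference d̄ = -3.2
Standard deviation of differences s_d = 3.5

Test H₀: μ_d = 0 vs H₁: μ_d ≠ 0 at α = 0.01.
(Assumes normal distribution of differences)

Answer: t = -3.6571, reject H₀

Derivation:
df = n - 1 = 15
SE = s_d/√n = 3.5/√16 = 0.8750
t = d̄/SE = -3.2/0.8750 = -3.6571
Critical value: t_{0.005,15} = ±2.947
p-value ≈ 0.0023
Decision: reject H₀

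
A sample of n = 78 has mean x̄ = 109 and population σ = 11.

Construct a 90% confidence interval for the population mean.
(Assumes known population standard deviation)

Confidence level: 90%, α = 0.1
z_0.05 = 1.645
SE = σ/√n = 11/√78 = 1.2455
Margin of error = 1.645 × 1.2455 = 2.0488
CI: x̄ ± margin = 109 ± 2.0488
CI: (106.9512, 111.0488)

Answer: (106.9512, 111.0488)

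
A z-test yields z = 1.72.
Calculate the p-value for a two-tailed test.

Answer: p-value ≈ 0.0854

Derivation:
For z = 1.72:
p = 2×P(Z > |1.72|) = 2×(1 - Φ(1.72)) = 0.0854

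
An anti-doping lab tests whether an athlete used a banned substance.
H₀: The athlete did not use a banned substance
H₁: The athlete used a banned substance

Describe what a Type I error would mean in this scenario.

Type I error: rejecting H₀ when it is actually true (false positive).
Type II error: failing to reject H₀ when H₁ is actually true (false negative).

Answer: Falsely accusing a clean athlete of doping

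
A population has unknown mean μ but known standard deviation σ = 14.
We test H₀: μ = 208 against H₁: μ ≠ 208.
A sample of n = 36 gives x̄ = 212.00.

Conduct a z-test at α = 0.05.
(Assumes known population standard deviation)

Answer: z = 1.7143, fail to reject H₀

Derivation:
Standard error: SE = σ/√n = 14/√36 = 2.3333
z-statistic: z = (x̄ - μ₀)/SE = (212.00 - 208)/2.3333 = 1.7143
Critical value: ±1.960
p-value = 0.0865
Decision: fail to reject H₀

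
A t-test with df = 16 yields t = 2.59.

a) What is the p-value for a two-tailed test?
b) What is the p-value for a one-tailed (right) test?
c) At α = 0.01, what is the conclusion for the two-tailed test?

Answer: a) 0.0197, b) 0.0099, c) fail to reject H₀

Derivation:
Using t-distribution with df = 16:
a) Two-tailed: p = 2×P(T > 2.59) = 0.0197
b) One-tailed: p = P(T > 2.59) = 0.0099
c) 0.0197 ≥ 0.01, fail to reject H₀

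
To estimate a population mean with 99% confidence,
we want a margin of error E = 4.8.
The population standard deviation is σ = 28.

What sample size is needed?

z_0.005 = 2.576
n = (z×σ/E)² = (2.576×28/4.8)²
n = 225.8007
Round up: n = 226

Answer: n = 226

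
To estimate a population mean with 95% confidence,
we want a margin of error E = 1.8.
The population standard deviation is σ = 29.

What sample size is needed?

Answer: n = 998

Derivation:
z_0.025 = 1.960
n = (z×σ/E)² = (1.960×29/1.8)²
n = 997.1560
Round up: n = 998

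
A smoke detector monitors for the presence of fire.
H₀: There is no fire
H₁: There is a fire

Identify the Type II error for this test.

Type I error (α): Rejecting H₀ when H₀ is true
Type II error (β): Failing to reject H₀ when H₁ is true

Answer: The alarm fails to sound when there actually is a fire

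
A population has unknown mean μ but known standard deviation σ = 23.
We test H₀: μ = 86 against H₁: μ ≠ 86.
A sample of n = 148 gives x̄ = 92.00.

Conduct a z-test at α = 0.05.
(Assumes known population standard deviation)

Standard error: SE = σ/√n = 23/√148 = 1.8906
z-statistic: z = (x̄ - μ₀)/SE = (92.00 - 86)/1.8906 = 3.1736
Critical value: ±1.960
p-value = 0.0015
Decision: reject H₀

Answer: z = 3.1736, reject H₀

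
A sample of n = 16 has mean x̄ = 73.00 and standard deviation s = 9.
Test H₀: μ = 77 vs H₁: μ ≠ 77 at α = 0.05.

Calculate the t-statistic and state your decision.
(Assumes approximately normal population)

Answer: t = -1.7778, fail to reject H₀

Derivation:
df = n - 1 = 15
SE = s/√n = 9/√16 = 2.2500
t = (x̄ - μ₀)/SE = (73.00 - 77)/2.2500 = -1.7778
Critical value: t_{0.025,15} = ±2.131
p-value ≈ 0.0957
Decision: fail to reject H₀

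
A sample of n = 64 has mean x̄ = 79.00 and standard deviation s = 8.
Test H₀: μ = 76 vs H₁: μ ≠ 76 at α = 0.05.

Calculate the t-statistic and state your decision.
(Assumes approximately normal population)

Answer: t = 3.0000, reject H₀

Derivation:
df = n - 1 = 63
SE = s/√n = 8/√64 = 1.0000
t = (x̄ - μ₀)/SE = (79.00 - 76)/1.0000 = 3.0000
Critical value: t_{0.025,63} = ±1.998
p-value ≈ 0.0039
Decision: reject H₀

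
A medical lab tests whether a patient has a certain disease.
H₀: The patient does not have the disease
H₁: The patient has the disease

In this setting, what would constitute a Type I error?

Answer: Diagnosing a healthy patient as having the disease (false positive)

Derivation:
A Type I error (probability α) occurs when we reject a true H₀.
A Type II error (probability β) occurs when we fail to reject a false H₀.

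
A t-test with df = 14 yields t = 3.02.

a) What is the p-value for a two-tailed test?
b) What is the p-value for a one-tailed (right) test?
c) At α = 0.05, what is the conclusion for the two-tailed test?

Answer: a) 0.0092, b) 0.0046, c) reject H₀

Derivation:
Using t-distribution with df = 14:
a) Two-tailed: p = 2×P(T > 3.02) = 0.0092
b) One-tailed: p = P(T > 3.02) = 0.0046
c) 0.0092 < 0.05, reject H₀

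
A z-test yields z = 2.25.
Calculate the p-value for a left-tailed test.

Answer: p-value ≈ 0.9878

Derivation:
For z = 2.25:
p = P(Z < 2.25) = Φ(2.25) = 0.9878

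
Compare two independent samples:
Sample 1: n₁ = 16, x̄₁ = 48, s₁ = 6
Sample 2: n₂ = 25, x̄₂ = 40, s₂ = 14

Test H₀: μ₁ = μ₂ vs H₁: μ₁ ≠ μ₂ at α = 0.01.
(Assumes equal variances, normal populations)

Pooled variance: s²_p = [15×6² + 24×14²]/(39) = 134.4615
s_p = 11.5958
SE = s_p×√(1/n₁ + 1/n₂) = 11.5958×√(1/16 + 1/25) = 3.7125
t = (x̄₁ - x̄₂)/SE = (48 - 40)/3.7125 = 2.1549
df = 39, t-critical = ±2.708
Decision: fail to reject H₀

Answer: t = 2.1549, fail to reject H₀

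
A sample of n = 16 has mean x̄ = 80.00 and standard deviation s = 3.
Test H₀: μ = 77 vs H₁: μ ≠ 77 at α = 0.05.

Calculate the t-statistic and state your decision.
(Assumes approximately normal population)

Answer: t = 4.0000, reject H₀

Derivation:
df = n - 1 = 15
SE = s/√n = 3/√16 = 0.7500
t = (x̄ - μ₀)/SE = (80.00 - 77)/0.7500 = 4.0000
Critical value: t_{0.025,15} = ±2.131
p-value ≈ 0.0012
Decision: reject H₀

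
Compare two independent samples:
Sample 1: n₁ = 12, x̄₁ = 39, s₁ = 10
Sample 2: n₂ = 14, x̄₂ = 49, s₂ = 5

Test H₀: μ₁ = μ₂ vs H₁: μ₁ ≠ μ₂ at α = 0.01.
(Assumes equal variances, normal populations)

Answer: t = -3.2989, reject H₀

Derivation:
Pooled variance: s²_p = [11×10² + 13×5²]/(24) = 59.3750
s_p = 7.7055
SE = s_p×√(1/n₁ + 1/n₂) = 7.7055×√(1/12 + 1/14) = 3.0313
t = (x̄₁ - x̄₂)/SE = (39 - 49)/3.0313 = -3.2989
df = 24, t-critical = ±2.797
Decision: reject H₀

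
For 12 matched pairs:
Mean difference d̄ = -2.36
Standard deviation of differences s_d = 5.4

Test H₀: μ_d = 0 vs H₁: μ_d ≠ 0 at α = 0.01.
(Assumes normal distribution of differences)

Answer: t = -1.5140, fail to reject H₀

Derivation:
df = n - 1 = 11
SE = s_d/√n = 5.4/√12 = 1.5588
t = d̄/SE = -2.36/1.5588 = -1.5140
Critical value: t_{0.005,11} = ±3.106
p-value ≈ 0.1582
Decision: fail to reject H₀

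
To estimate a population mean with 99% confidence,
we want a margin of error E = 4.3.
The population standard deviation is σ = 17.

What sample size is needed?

z_0.005 = 2.576
n = (z×σ/E)² = (2.576×17/4.3)²
n = 103.7176
Round up: n = 104

Answer: n = 104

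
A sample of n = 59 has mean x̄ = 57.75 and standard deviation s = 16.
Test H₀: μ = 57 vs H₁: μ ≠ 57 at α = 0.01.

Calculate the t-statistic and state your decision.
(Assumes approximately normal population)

Answer: t = 0.3601, fail to reject H₀

Derivation:
df = n - 1 = 58
SE = s/√n = 16/√59 = 2.0830
t = (x̄ - μ₀)/SE = (57.75 - 57)/2.0830 = 0.3601
Critical value: t_{0.005,58} = ±2.663
p-value ≈ 0.7201
Decision: fail to reject H₀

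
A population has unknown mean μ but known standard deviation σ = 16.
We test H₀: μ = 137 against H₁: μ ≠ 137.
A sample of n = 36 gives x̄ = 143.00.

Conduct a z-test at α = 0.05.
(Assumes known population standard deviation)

Answer: z = 2.2500, reject H₀

Derivation:
Standard error: SE = σ/√n = 16/√36 = 2.6667
z-statistic: z = (x̄ - μ₀)/SE = (143.00 - 137)/2.6667 = 2.2500
Critical value: ±1.960
p-value = 0.0244
Decision: reject H₀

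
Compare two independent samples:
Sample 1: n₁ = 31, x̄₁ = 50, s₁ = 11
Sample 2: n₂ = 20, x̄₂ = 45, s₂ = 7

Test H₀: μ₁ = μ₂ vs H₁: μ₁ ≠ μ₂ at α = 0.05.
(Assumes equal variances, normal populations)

Answer: t = 1.8069, fail to reject H₀

Derivation:
Pooled variance: s²_p = [30×11² + 19×7²]/(49) = 93.0816
s_p = 9.6479
SE = s_p×√(1/n₁ + 1/n₂) = 9.6479×√(1/31 + 1/20) = 2.7671
t = (x̄₁ - x̄₂)/SE = (50 - 45)/2.7671 = 1.8069
df = 49, t-critical = ±2.010
Decision: fail to reject H₀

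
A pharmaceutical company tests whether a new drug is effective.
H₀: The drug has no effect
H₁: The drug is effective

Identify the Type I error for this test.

Answer: Concluding the drug is effective when it actually has no effect

Derivation:
Type I error (α): Rejecting H₀ when H₀ is true
Type II error (β): Failing to reject H₀ when H₁ is true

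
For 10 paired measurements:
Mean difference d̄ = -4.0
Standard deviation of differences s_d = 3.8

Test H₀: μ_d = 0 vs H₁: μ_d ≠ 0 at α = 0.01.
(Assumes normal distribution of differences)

df = n - 1 = 9
SE = s_d/√n = 3.8/√10 = 1.2017
t = d̄/SE = -4.0/1.2017 = -3.3286
Critical value: t_{0.005,9} = ±3.250
p-value ≈ 0.0088
Decision: reject H₀

Answer: t = -3.3286, reject H₀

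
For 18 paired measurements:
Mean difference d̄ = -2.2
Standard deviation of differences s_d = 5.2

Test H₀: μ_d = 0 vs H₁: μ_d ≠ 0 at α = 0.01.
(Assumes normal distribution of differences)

Answer: t = -1.7949, fail to reject H₀

Derivation:
df = n - 1 = 17
SE = s_d/√n = 5.2/√18 = 1.2257
t = d̄/SE = -2.2/1.2257 = -1.7949
Critical value: t_{0.005,17} = ±2.898
p-value ≈ 0.0905
Decision: fail to reject H₀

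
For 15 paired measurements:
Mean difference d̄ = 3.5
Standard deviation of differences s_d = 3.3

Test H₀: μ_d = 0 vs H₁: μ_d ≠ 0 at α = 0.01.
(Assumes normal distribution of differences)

df = n - 1 = 14
SE = s_d/√n = 3.3/√15 = 0.8521
t = d̄/SE = 3.5/0.8521 = 4.1075
Critical value: t_{0.005,14} = ±2.977
p-value ≈ 0.0011
Decision: reject H₀

Answer: t = 4.1075, reject H₀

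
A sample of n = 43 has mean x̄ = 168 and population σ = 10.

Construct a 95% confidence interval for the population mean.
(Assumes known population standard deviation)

Answer: (165.0110, 170.9890)

Derivation:
Confidence level: 95%, α = 0.05
z_0.025 = 1.960
SE = σ/√n = 10/√43 = 1.5250
Margin of error = 1.960 × 1.5250 = 2.9890
CI: x̄ ± margin = 168 ± 2.9890
CI: (165.0110, 170.9890)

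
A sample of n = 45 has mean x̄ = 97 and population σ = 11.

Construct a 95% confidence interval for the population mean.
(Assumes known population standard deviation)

Answer: (93.7860, 100.2140)

Derivation:
Confidence level: 95%, α = 0.05
z_0.025 = 1.960
SE = σ/√n = 11/√45 = 1.6398
Margin of error = 1.960 × 1.6398 = 3.2140
CI: x̄ ± margin = 97 ± 3.2140
CI: (93.7860, 100.2140)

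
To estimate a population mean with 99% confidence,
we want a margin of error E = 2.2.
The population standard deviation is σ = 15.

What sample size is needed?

Answer: n = 309

Derivation:
z_0.005 = 2.576
n = (z×σ/E)² = (2.576×15/2.2)²
n = 308.4813
Round up: n = 309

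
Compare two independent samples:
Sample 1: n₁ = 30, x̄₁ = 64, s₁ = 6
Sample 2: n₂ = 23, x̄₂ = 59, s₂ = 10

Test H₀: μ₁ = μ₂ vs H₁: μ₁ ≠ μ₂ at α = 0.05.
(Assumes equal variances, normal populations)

Pooled variance: s²_p = [29×6² + 22×10²]/(51) = 63.6078
s_p = 7.9754
SE = s_p×√(1/n₁ + 1/n₂) = 7.9754×√(1/30 + 1/23) = 2.2104
t = (x̄₁ - x̄₂)/SE = (64 - 59)/2.2104 = 2.2620
df = 51, t-critical = ±2.008
Decision: reject H₀

Answer: t = 2.2620, reject H₀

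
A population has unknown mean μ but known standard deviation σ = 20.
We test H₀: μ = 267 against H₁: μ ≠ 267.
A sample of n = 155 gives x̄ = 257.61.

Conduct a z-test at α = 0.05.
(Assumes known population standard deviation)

Answer: z = -5.8454, reject H₀

Derivation:
Standard error: SE = σ/√n = 20/√155 = 1.6064
z-statistic: z = (x̄ - μ₀)/SE = (257.61 - 267)/1.6064 = -5.8454
Critical value: ±1.960
p-value < 0.0001
Decision: reject H₀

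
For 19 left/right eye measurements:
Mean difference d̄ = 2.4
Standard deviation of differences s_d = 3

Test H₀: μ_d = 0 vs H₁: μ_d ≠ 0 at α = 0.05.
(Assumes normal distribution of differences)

Answer: t = 3.4874, reject H₀

Derivation:
df = n - 1 = 18
SE = s_d/√n = 3/√19 = 0.6882
t = d̄/SE = 2.4/0.6882 = 3.4874
Critical value: t_{0.025,18} = ±2.101
p-value ≈ 0.0026
Decision: reject H₀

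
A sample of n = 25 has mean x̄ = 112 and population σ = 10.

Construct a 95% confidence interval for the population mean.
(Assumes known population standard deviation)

Confidence level: 95%, α = 0.05
z_0.025 = 1.960
SE = σ/√n = 10/√25 = 2.0000
Margin of error = 1.960 × 2.0000 = 3.9200
CI: x̄ ± margin = 112 ± 3.9200
CI: (108.0800, 115.9200)

Answer: (108.0800, 115.9200)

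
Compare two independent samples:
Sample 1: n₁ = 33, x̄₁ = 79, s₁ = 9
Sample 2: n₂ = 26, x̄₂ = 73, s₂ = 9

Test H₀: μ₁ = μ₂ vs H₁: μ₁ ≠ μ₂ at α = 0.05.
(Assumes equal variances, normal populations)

Answer: t = 2.5423, reject H₀

Derivation:
Pooled variance: s²_p = [32×9² + 25×9²]/(57) = 81.0000
s_p = 9.0000
SE = s_p×√(1/n₁ + 1/n₂) = 9.0000×√(1/33 + 1/26) = 2.3601
t = (x̄₁ - x̄₂)/SE = (79 - 73)/2.3601 = 2.5423
df = 57, t-critical = ±2.002
Decision: reject H₀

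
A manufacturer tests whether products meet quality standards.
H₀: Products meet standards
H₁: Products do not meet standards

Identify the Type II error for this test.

A Type I error (probability α) occurs when we reject a true H₀.
A Type II error (probability β) occurs when we fail to reject a false H₀.

Answer: Accepting products as meeting standards when they don't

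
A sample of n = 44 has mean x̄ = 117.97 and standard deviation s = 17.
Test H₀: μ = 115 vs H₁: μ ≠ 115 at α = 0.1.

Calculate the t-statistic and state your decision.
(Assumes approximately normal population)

Answer: t = 1.1589, fail to reject H₀

Derivation:
df = n - 1 = 43
SE = s/√n = 17/√44 = 2.5628
t = (x̄ - μ₀)/SE = (117.97 - 115)/2.5628 = 1.1589
Critical value: t_{0.05,43} = ±1.681
p-value ≈ 0.2529
Decision: fail to reject H₀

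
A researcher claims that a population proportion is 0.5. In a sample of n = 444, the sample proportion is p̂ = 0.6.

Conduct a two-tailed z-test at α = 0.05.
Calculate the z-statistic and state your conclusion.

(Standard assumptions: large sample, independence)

Answer: z = 4.2143, reject H₀

Derivation:
H₀: p = 0.5, H₁: p ≠ 0.5
Standard error: SE = √(p₀(1-p₀)/n) = √(0.5×0.5/444) = 0.023729
z-statistic: z = (p̂ - p₀)/SE = (0.6 - 0.5)/0.023729 = 4.2143
Critical value: z_0.025 = ±1.960
p-value < 0.0001
Decision: reject H₀ at α = 0.05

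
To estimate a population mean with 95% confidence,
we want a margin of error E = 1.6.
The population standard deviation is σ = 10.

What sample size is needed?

Answer: n = 151

Derivation:
z_0.025 = 1.960
n = (z×σ/E)² = (1.960×10/1.6)²
n = 150.0625
Round up: n = 151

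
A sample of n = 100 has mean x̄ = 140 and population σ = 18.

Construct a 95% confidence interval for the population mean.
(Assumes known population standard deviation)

Answer: (136.4720, 143.5280)

Derivation:
Confidence level: 95%, α = 0.05
z_0.025 = 1.960
SE = σ/√n = 18/√100 = 1.8000
Margin of error = 1.960 × 1.8000 = 3.5280
CI: x̄ ± margin = 140 ± 3.5280
CI: (136.4720, 143.5280)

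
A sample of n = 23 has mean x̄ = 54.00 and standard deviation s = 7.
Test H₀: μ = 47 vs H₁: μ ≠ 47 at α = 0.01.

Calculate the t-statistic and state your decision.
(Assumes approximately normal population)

df = n - 1 = 22
SE = s/√n = 7/√23 = 1.4596
t = (x̄ - μ₀)/SE = (54.00 - 47)/1.4596 = 4.7958
Critical value: t_{0.005,22} = ±2.819
p-value ≈ 0.0001
Decision: reject H₀

Answer: t = 4.7958, reject H₀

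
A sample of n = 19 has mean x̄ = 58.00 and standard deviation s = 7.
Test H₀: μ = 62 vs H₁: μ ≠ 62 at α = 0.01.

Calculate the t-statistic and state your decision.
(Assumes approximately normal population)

Answer: t = -2.4908, fail to reject H₀

Derivation:
df = n - 1 = 18
SE = s/√n = 7/√19 = 1.6059
t = (x̄ - μ₀)/SE = (58.00 - 62)/1.6059 = -2.4908
Critical value: t_{0.005,18} = ±2.878
p-value ≈ 0.0227
Decision: fail to reject H₀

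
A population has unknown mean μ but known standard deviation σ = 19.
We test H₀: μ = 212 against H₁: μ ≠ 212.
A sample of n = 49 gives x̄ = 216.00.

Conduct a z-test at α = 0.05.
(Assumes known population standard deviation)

Answer: z = 1.4737, fail to reject H₀

Derivation:
Standard error: SE = σ/√n = 19/√49 = 2.7143
z-statistic: z = (x̄ - μ₀)/SE = (216.00 - 212)/2.7143 = 1.4737
Critical value: ±1.960
p-value = 0.1406
Decision: fail to reject H₀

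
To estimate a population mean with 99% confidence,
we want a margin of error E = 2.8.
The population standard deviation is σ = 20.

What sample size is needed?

z_0.005 = 2.576
n = (z×σ/E)² = (2.576×20/2.8)²
n = 338.5600
Round up: n = 339

Answer: n = 339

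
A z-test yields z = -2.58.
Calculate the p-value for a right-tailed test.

Answer: p-value ≈ 0.9951

Derivation:
For z = -2.58:
p = P(Z > -2.58) = 1 - Φ(-2.58) = 0.9951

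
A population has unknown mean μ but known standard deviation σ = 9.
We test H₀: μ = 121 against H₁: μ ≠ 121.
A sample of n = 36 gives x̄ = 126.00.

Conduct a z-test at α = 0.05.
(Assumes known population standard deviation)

Standard error: SE = σ/√n = 9/√36 = 1.5000
z-statistic: z = (x̄ - μ₀)/SE = (126.00 - 121)/1.5000 = 3.3333
Critical value: ±1.960
p-value = 0.0009
Decision: reject H₀

Answer: z = 3.3333, reject H₀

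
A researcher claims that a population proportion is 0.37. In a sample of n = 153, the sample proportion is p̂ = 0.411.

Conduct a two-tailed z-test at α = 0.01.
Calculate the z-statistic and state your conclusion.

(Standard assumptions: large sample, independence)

H₀: p = 0.37, H₁: p ≠ 0.37
Standard error: SE = √(p₀(1-p₀)/n) = √(0.37×0.63/153) = 0.039032
z-statistic: z = (p̂ - p₀)/SE = (0.411 - 0.37)/0.039032 = 1.0504
Critical value: z_0.005 = ±2.576
p-value = 0.2935
Decision: fail to reject H₀ at α = 0.01

Answer: z = 1.0504, fail to reject H₀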